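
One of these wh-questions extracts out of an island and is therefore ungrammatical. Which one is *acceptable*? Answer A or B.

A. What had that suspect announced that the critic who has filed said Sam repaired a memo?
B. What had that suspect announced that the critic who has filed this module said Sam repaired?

In A, the wh-phrase is extracted from inside a complex-NP island (relative clause) (introduced by "who"), which blocks movement.
In B, the extraction path crosses only that-complement boundaries, which are transparent.
So B is grammatical.

B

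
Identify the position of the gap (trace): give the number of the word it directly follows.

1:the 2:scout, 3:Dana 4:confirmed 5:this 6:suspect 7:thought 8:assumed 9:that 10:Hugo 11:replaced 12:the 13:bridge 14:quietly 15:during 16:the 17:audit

The displaced element is "the scout" (word 2).
It is linked across 2 clause boundaries (Ø → Ø).
It functions as the subject of "assumed", so the gap sits immediately after word 7 ("thought").
Base order: Dana confirmed this suspect thought that the scout assumed that Hugo replaced the bridge quietly during the audit.

7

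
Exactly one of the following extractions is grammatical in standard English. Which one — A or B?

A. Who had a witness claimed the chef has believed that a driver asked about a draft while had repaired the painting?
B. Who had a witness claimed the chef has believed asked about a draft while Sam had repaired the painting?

In A, the wh-phrase is extracted from inside an adjunct island (introduced by "while"), which blocks movement.
In B, the extraction path crosses only that-complement boundaries, which are transparent.
So B is grammatical.

B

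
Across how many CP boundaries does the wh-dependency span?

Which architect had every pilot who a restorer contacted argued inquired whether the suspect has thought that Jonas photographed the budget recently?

1

"which architect" is extracted from the subject of "inquired".
Boundaries crossed, outermost first: [Ø] — 1 in total.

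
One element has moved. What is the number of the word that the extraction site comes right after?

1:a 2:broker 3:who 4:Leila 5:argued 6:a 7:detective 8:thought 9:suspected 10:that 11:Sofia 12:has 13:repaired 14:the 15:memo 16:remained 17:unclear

8

The displaced element is "a broker" (word 2).
It is linked across 2 clause boundaries (Ø → Ø).
It functions as the subject of "suspected", so the gap sits immediately after word 8 ("thought").
Base order: Leila argued a detective thought a broker suspected that Sofia has repaired the memo.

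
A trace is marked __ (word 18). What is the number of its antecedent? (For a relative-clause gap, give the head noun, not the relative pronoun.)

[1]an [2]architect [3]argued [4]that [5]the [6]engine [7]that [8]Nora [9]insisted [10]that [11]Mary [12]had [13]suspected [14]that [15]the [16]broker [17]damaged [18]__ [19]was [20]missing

6

The gap at 18 is the object of "damaged", inside a relative clause.
The relative pronoun is "that" (word 7); it is bound by the head noun immediately before it.
Its filler is the head noun "engine", at word 6.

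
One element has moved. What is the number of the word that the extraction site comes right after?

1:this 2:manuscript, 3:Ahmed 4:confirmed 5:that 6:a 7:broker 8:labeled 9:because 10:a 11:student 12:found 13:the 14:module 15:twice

8

The displaced element is "this manuscript" (word 2).
It is linked across 1 clause boundary (that).
It functions as the direct object of "labeled", so the gap sits immediately after word 8 ("labeled").
Base order: Ahmed confirmed that a broker labeled this manuscript because a student found the module twice.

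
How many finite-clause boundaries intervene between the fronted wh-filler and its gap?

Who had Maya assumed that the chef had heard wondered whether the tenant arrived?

"who" is extracted from the subject of "wondered".
Boundaries crossed, outermost first: [that], [Ø] — 2 in total.

2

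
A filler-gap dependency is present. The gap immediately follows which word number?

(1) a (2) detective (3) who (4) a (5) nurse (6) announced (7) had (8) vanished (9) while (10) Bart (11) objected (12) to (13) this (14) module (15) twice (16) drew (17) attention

The displaced element is "a detective" (word 2).
It is linked across 1 clause boundary (Ø).
It functions as the subject of "vanished", so the gap sits immediately after word 6 ("announced").
Base order: A nurse announced a detective had vanished while Bart objected to this module twice.

6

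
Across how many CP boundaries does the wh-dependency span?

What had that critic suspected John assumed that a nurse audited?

2

"what" is extracted from the object of "audited".
Boundaries crossed, outermost first: [Ø], [that] — 2 in total.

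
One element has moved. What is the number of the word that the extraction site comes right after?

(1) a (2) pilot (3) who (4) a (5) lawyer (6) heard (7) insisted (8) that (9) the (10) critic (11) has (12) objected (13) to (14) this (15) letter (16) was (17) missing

The displaced element is "a pilot" (word 2).
It is linked across 1 clause boundary (Ø).
It functions as the subject of "insisted", so the gap sits immediately after word 6 ("heard").
Base order: A lawyer heard a pilot insisted that the critic has objected to this letter.

6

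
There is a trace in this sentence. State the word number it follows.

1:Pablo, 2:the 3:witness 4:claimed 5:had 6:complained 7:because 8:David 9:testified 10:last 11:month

4

The displaced element is "Pablo" (word 1).
It is linked across 1 clause boundary (Ø).
It functions as the subject of "complained", so the gap sits immediately after word 4 ("claimed").
Base order: The witness claimed that Pablo had complained because David testified last month.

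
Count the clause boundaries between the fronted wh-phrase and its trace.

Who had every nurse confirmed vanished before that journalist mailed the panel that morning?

1

"who" is extracted from the subject of "vanished".
Boundaries crossed, outermost first: [Ø] — 1 in total.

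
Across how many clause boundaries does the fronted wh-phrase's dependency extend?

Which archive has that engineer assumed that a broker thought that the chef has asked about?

2

"which archive" is extracted from the PP object of "asked".
Boundaries crossed, outermost first: [that], [that] — 2 in total.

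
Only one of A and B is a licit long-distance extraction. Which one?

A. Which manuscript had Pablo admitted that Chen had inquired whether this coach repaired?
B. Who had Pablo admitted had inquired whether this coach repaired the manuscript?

B

In A, the wh-phrase is extracted from inside a wh-island (introduced by "whether"), which blocks movement.
In B, the extraction path crosses only that-complement boundaries, which are transparent.
So B is grammatical.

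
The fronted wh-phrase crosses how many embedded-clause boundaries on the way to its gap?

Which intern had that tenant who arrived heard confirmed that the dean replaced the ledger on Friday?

"which intern" is extracted from the subject of "confirmed".
Boundaries crossed, outermost first: [Ø] — 1 in total.

1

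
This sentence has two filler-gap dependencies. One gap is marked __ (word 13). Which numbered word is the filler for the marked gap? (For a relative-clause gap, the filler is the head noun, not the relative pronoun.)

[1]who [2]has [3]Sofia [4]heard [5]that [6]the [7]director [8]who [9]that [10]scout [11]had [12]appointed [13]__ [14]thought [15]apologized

The marked gap is inside the relative clause, the direct object of "appointed".
Its filler is the head noun "director" (via "who"), at word 7.
(The other dependency links word 1 to a gap after word 14.)

7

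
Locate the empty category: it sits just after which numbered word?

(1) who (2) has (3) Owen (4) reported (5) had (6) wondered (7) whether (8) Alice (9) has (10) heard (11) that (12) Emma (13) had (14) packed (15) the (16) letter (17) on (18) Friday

The displaced element is "who" (word 1).
It is linked across 1 clause boundary (Ø).
It functions as the subject of "wondered", so the gap sits immediately after word 4 ("reported").
Base order: Owen has reported that who had wondered whether Alice has heard that Emma had packed the letter on Friday.

4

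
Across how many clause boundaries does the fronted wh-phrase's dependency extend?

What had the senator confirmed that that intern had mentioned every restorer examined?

"what" is extracted from the object of "examined".
Boundaries crossed, outermost first: [that], [Ø] — 2 in total.

2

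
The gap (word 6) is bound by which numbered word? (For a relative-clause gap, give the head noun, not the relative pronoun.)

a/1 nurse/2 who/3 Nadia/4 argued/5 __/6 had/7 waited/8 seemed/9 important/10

The gap at 6 is the subject of "waited", inside a relative clause.
The relative pronoun is "who" (word 3); it is bound by the head noun immediately before it.
Its filler is the head noun "nurse", at word 2.

2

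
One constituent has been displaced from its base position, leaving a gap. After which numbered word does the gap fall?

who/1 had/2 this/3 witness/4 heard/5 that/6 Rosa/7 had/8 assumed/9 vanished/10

The displaced element is "who" (word 1).
It is linked across 2 clause boundaries (that → Ø).
It functions as the subject of "vanished", so the gap sits immediately after word 9 ("assumed").
Base order: This witness had heard that Rosa had assumed that who vanished.

9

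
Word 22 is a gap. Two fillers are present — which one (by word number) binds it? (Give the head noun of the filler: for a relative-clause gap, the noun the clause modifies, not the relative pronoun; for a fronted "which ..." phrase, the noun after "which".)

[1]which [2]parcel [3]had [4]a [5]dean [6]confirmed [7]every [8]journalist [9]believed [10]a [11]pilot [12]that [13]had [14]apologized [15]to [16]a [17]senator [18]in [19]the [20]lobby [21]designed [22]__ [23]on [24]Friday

2

The marked gap is the direct object of "designed".
Its filler is the fronted wh-phrase "which parcel", at word 2.
(The other dependency links word 11 to a gap after word 12.)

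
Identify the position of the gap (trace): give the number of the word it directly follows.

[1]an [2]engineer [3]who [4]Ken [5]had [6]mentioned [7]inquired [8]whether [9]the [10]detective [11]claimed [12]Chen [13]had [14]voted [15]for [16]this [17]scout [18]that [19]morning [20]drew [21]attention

6

The displaced element is "an engineer" (word 2).
It is linked across 1 clause boundary (Ø).
It functions as the subject of "inquired", so the gap sits immediately after word 6 ("mentioned").
Base order: Ken had mentioned an engineer inquired whether the detective claimed Chen had voted for this scout that morning.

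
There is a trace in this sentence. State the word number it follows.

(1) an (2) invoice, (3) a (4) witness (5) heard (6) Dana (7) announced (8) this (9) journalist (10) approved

The displaced element is "an invoice" (word 2).
It is linked across 2 clause boundaries (Ø → Ø).
It functions as the direct object of "approved", so the gap sits immediately after word 10 ("approved").
Base order: A witness heard Dana announced this journalist approved an invoice.

10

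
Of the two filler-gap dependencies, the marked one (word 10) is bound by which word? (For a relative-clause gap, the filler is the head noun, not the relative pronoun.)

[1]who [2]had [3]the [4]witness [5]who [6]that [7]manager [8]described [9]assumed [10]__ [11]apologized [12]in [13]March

The marked gap is the subject of "apologized".
Its filler is the fronted wh-phrase "who", at word 1.
(The other dependency links word 4 to a gap after word 8.)

1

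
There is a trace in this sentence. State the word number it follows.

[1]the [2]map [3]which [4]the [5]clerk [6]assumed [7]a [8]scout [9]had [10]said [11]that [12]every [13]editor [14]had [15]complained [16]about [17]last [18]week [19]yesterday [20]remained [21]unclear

16

The displaced element is "the map" (word 2).
It is linked across 2 clause boundaries (Ø → that).
It functions as the object of the preposition "about" of "complained", so the gap sits immediately after word 16 ("about").
Base order: The clerk assumed a scout had said that every editor had complained about the map last week yesterday.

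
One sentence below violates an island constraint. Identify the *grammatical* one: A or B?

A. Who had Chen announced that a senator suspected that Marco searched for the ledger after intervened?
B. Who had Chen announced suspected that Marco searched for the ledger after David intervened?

In A, the wh-phrase is extracted from inside an adjunct island (introduced by "after"), which blocks movement.
In B, the extraction path crosses only that-complement boundaries, which are transparent.
So B is grammatical.

B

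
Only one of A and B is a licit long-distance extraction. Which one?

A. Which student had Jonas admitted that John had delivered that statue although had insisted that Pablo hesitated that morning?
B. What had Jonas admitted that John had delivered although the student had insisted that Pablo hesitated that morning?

In A, the wh-phrase is extracted from inside an adjunct island (introduced by "although"), which blocks movement.
In B, the extraction path crosses only that-complement boundaries, which are transparent.
So B is grammatical.

B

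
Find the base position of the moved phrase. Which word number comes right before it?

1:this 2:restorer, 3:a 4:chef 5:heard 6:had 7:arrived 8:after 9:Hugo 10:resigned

The displaced element is "this restorer" (word 2).
It is linked across 1 clause boundary (Ø).
It functions as the subject of "arrived", so the gap sits immediately after word 5 ("heard").
Base order: A chef heard that this restorer had arrived after Hugo resigned.

5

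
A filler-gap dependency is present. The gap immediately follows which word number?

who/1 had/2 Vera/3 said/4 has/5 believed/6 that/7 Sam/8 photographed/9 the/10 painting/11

The displaced element is "who" (word 1).
It is linked across 1 clause boundary (Ø).
It functions as the subject of "believed", so the gap sits immediately after word 4 ("said").
Base order: Vera had said that who has believed that Sam photographed the painting.

4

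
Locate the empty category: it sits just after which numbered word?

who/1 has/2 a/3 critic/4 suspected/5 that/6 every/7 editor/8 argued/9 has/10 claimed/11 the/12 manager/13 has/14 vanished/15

The displaced element is "who" (word 1).
It is linked across 2 clause boundaries (that → Ø).
It functions as the subject of "claimed", so the gap sits immediately after word 9 ("argued").
Base order: A critic has suspected that every editor argued that who has claimed the manager has vanished.

9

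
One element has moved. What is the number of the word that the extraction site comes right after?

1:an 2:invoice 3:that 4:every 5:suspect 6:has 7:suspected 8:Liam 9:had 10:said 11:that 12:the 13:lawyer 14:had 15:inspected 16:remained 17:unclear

The displaced element is "an invoice" (word 2).
It is linked across 2 clause boundaries (Ø → that).
It functions as the direct object of "inspected", so the gap sits immediately after word 15 ("inspected").
Base order: Every suspect has suspected Liam had said that the lawyer had inspected an invoice.

15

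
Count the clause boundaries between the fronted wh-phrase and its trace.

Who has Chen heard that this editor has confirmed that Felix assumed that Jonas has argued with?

3

"who" is extracted from the PP object of "argued".
Boundaries crossed, outermost first: [that], [that], [that] — 3 in total.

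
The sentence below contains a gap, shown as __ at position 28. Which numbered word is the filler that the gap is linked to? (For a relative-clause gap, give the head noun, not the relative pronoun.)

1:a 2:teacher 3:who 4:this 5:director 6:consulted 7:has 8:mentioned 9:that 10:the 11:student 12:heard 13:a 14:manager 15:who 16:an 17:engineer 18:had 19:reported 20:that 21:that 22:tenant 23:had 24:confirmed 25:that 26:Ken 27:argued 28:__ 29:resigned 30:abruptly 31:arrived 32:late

The gap at 28 is the subject of "resigned", inside a relative clause.
The relative pronoun is "who" (word 15); it is bound by the head noun immediately before it.
Its filler is the head noun "manager", at word 14.

14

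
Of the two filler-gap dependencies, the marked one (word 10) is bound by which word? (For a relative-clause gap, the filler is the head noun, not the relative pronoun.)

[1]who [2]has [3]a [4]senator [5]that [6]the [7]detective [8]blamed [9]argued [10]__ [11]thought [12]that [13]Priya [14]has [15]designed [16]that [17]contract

1

The marked gap is the subject of "thought".
Its filler is the fronted wh-phrase "who", at word 1.
(The other dependency links word 4 to a gap after word 8.)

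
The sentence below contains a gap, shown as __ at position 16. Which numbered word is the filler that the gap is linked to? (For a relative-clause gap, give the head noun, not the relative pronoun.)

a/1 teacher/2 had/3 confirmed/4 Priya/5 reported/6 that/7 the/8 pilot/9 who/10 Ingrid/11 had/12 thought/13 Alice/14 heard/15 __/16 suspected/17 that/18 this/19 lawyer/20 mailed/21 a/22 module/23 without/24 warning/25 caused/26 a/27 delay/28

9

The gap at 16 is the subject of "suspected", inside a relative clause.
The relative pronoun is "who" (word 10); it is bound by the head noun immediately before it.
Its filler is the head noun "pilot", at word 9.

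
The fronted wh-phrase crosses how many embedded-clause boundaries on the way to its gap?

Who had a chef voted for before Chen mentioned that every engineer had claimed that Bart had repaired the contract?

"who" originates inside the matrix clause — no clause boundary is crossed.

0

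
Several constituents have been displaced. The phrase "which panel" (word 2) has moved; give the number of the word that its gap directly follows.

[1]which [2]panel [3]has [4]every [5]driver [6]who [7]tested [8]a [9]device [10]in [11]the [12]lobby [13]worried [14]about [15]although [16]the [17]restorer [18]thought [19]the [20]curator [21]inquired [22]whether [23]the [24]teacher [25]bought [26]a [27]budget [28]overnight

14

The displaced element is "which panel" (word 2).
It functions as the object of the preposition "about" of "worried", so the gap sits immediately after word 14 ("about").
Base order: Every driver who tested a device in the lobby has worried about which panel although the restorer thought the curator inquired whether the teacher bought a budget overnight.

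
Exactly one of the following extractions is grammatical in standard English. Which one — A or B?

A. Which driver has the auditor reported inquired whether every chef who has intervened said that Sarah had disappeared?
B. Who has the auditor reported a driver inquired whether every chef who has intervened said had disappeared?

A

In B, the wh-phrase is extracted from inside a wh-island (introduced by "whether"), which blocks movement.
In A, the extraction path crosses only that-complement boundaries, which are transparent.
So A is grammatical.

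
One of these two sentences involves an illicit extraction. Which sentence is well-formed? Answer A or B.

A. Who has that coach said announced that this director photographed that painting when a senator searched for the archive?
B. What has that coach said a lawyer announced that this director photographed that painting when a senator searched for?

In B, the wh-phrase is extracted from inside an adjunct island (introduced by "when"), which blocks movement.
In A, the extraction path crosses only that-complement boundaries, which are transparent.
So A is grammatical.

A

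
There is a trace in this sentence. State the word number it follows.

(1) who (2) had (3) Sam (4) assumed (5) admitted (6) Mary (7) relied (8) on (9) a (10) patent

The displaced element is "who" (word 1).
It is linked across 1 clause boundary (Ø).
It functions as the subject of "admitted", so the gap sits immediately after word 4 ("assumed").
Base order: Sam had assumed that who admitted Mary relied on a patent.

4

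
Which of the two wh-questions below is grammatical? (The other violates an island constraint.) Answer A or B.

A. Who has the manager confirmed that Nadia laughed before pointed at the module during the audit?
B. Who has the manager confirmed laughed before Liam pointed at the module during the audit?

In A, the wh-phrase is extracted from inside an adjunct island (introduced by "before"), which blocks movement.
In B, the extraction path crosses only that-complement boundaries, which are transparent.
So B is grammatical.

B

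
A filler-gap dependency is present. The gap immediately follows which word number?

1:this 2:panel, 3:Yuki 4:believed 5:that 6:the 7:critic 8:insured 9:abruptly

The displaced element is "this panel" (word 2).
It is linked across 1 clause boundary (that).
It functions as the direct object of "insured", so the gap sits immediately after word 8 ("insured").
Base order: Yuki believed that the critic insured this panel abruptly.

8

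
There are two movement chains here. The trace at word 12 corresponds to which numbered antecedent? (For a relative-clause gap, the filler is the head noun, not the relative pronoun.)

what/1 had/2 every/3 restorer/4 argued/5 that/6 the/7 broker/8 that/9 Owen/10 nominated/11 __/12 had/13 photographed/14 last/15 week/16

The marked gap is inside the relative clause, the direct object of "nominated".
Its filler is the head noun "broker" (via "that"), at word 8.
(The other dependency links word 1 to a gap after word 14.)

8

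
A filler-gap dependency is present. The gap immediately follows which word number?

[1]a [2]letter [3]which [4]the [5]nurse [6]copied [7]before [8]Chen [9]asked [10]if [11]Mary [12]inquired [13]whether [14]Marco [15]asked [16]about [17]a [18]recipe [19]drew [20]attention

6

The displaced element is "a letter" (word 2).
It functions as the direct object of "copied", so the gap sits immediately after word 6 ("copied").
Base order: The nurse copied a letter before Chen asked if Mary inquired whether Marco asked about a recipe.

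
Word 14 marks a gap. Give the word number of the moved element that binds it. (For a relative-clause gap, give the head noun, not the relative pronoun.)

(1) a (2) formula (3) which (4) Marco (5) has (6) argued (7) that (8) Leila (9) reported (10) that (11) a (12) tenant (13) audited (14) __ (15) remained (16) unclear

2

The gap at 14 is the object of "audited", inside a relative clause.
The relative pronoun is "which" (word 3); it is bound by the head noun immediately before it.
Its filler is the head noun "formula", at word 2.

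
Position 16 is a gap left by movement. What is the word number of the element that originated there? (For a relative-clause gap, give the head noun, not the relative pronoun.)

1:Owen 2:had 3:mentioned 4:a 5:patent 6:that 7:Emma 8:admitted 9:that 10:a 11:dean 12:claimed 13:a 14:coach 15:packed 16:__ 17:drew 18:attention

5

The gap at 16 is the object of "packed", inside a relative clause.
The relative pronoun is "that" (word 6); it is bound by the head noun immediately before it.
Its filler is the head noun "patent", at word 5.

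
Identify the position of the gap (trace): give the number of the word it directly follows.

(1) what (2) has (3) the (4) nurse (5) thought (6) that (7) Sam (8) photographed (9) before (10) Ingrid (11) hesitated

8

The displaced element is "what" (word 1).
It is linked across 1 clause boundary (that).
It functions as the direct object of "photographed", so the gap sits immediately after word 8 ("photographed").
Base order: The nurse has thought that Sam photographed what before Ingrid hesitated.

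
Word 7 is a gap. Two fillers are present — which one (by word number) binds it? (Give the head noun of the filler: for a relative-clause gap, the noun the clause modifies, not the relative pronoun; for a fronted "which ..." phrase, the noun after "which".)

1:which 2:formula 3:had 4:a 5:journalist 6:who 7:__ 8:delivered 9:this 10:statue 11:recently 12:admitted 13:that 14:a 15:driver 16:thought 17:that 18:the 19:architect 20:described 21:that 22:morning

The marked gap is inside the relative clause, the subject of "delivered".
Its filler is the head noun "journalist" (via "who"), at word 5.
(The other dependency links word 2 to a gap after word 20.)

5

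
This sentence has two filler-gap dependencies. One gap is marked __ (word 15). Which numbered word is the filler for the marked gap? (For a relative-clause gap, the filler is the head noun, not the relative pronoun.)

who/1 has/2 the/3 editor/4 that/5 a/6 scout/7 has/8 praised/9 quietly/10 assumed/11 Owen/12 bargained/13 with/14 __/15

The marked gap is the object of the preposition "with" of "bargained".
Its filler is the fronted wh-phrase "who", at word 1.
(The other dependency links word 4 to a gap after word 9.)

1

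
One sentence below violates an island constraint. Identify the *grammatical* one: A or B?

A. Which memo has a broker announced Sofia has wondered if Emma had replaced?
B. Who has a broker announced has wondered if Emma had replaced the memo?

B

In A, the wh-phrase is extracted from inside a wh-island (introduced by "if"), which blocks movement.
In B, the extraction path crosses only that-complement boundaries, which are transparent.
So B is grammatical.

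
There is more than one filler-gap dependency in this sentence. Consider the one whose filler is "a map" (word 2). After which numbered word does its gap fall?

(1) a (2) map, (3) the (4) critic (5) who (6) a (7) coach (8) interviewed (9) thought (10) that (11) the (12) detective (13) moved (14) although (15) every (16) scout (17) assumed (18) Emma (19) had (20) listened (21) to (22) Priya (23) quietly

The displaced element is "a map" (word 2).
It is linked across 1 clause boundary (that).
It functions as the direct object of "moved", so the gap sits immediately after word 13 ("moved").
Base order: The critic who a coach interviewed thought that the detective moved a map although every scout assumed Emma had listened to Priya quietly.

13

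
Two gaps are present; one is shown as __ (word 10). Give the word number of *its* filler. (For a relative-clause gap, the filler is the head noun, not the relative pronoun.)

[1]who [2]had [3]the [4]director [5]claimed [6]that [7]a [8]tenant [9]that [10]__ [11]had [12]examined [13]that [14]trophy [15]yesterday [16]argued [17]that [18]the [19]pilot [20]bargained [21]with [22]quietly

The marked gap is inside the relative clause, the subject of "examined".
Its filler is the head noun "tenant" (via "that"), at word 8.
(The other dependency links word 1 to a gap after word 21.)

8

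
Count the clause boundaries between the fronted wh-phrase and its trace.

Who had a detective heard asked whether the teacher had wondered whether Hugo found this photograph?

1

"who" is extracted from the subject of "asked".
Boundaries crossed, outermost first: [Ø] — 1 in total.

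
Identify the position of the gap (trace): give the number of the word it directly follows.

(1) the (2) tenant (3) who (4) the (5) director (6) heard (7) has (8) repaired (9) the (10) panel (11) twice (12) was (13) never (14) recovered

6

The displaced element is "the tenant" (word 2).
It is linked across 1 clause boundary (Ø).
It functions as the subject of "repaired", so the gap sits immediately after word 6 ("heard").
Base order: The director heard that the tenant has repaired the panel twice.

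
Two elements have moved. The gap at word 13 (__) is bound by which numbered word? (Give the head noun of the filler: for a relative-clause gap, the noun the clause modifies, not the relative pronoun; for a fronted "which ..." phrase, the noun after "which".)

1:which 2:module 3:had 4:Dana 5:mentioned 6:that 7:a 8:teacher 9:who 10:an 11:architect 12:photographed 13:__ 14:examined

8

The marked gap is inside the relative clause, the direct object of "photographed".
Its filler is the head noun "teacher" (via "who"), at word 8.
(The other dependency links word 2 to a gap after word 14.)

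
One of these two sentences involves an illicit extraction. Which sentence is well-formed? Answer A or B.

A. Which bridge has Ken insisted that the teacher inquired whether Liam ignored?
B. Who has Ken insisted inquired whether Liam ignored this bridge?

B

In A, the wh-phrase is extracted from inside a wh-island (introduced by "whether"), which blocks movement.
In B, the extraction path crosses only that-complement boundaries, which are transparent.
So B is grammatical.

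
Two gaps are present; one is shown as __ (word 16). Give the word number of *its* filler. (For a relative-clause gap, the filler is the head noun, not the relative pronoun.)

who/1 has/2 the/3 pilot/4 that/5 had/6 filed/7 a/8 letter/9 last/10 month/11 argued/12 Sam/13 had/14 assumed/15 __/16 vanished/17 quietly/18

The marked gap is the subject of "vanished".
Its filler is the fronted wh-phrase "who", at word 1.
(The other dependency links word 4 to a gap after word 5.)

1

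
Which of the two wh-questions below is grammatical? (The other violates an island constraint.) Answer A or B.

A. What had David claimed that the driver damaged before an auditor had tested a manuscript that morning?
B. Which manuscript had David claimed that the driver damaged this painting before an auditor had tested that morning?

In B, the wh-phrase is extracted from inside an adjunct island (introduced by "before"), which blocks movement.
In A, the extraction path crosses only that-complement boundaries, which are transparent.
So A is grammatical.

A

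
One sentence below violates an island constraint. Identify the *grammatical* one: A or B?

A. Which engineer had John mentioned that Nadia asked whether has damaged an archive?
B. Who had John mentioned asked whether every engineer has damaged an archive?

In A, the wh-phrase is extracted from inside a wh-island (introduced by "whether"), which blocks movement.
In B, the extraction path crosses only that-complement boundaries, which are transparent.
So B is grammatical.

B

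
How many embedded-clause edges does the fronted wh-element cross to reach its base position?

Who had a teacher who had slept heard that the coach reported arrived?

2

"who" is extracted from the subject of "arrived".
Boundaries crossed, outermost first: [that], [Ø] — 2 in total.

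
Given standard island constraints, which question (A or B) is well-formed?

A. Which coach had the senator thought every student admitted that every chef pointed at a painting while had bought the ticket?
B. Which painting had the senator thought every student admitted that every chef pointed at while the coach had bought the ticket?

B

In A, the wh-phrase is extracted from inside an adjunct island (introduced by "while"), which blocks movement.
In B, the extraction path crosses only that-complement boundaries, which are transparent.
So B is grammatical.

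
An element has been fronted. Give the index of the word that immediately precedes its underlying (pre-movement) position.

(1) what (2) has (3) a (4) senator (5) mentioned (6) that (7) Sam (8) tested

8

The displaced element is "what" (word 1).
It is linked across 1 clause boundary (that).
It functions as the direct object of "tested", so the gap sits immediately after word 8 ("tested").
Base order: A senator has mentioned that Sam tested what.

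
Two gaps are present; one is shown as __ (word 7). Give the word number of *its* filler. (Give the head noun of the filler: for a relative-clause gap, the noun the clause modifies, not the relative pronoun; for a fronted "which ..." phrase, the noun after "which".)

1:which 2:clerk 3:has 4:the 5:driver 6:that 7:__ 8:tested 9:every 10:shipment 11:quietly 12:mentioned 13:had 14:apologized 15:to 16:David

The marked gap is inside the relative clause, the subject of "tested".
Its filler is the head noun "driver" (via "that"), at word 5.
(The other dependency links word 2 to a gap after word 12.)

5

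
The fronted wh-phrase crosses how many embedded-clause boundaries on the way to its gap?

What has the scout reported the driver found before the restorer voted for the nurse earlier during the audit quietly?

"what" is extracted from the object of "found".
Boundaries crossed, outermost first: [Ø] — 1 in total.

1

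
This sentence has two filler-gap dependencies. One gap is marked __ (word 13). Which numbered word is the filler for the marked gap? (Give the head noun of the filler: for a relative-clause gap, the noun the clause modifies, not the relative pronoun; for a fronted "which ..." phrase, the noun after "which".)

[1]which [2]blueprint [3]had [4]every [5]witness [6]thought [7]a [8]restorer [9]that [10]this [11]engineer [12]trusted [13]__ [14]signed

8

The marked gap is inside the relative clause, the direct object of "trusted".
Its filler is the head noun "restorer" (via "that"), at word 8.
(The other dependency links word 2 to a gap after word 14.)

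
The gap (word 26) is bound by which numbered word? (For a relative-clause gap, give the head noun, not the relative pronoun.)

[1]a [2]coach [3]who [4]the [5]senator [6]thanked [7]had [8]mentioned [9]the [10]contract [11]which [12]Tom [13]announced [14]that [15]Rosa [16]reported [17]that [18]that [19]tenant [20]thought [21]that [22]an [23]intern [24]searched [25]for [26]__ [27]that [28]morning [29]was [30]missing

The gap at 26 is the prepositional object of "searched", inside a relative clause.
The relative pronoun is "which" (word 11); it is bound by the head noun immediately before it.
Its filler is the head noun "contract", at word 10.

10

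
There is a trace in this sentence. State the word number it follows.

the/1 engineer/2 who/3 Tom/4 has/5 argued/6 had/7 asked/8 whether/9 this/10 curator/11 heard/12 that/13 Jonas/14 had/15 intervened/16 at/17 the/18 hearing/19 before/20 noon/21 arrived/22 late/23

6

The displaced element is "the engineer" (word 2).
It is linked across 1 clause boundary (Ø).
It functions as the subject of "asked", so the gap sits immediately after word 6 ("argued").
Base order: Tom has argued that the engineer had asked whether this curator heard that Jonas had intervened at the hearing before noon.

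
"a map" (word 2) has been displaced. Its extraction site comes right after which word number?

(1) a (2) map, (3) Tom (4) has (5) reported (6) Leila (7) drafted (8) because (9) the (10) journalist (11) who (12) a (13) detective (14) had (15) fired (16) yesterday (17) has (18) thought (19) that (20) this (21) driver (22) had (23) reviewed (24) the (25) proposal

The displaced element is "a map" (word 2).
It is linked across 1 clause boundary (Ø).
It functions as the direct object of "drafted", so the gap sits immediately after word 7 ("drafted").
Base order: Tom has reported Leila drafted a map because the journalist who a detective had fired yesterday has thought that this driver had reviewed the proposal.

7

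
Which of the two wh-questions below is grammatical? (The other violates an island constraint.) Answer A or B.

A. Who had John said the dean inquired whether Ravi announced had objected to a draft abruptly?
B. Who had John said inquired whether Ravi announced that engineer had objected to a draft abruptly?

B

In A, the wh-phrase is extracted from inside a wh-island (introduced by "whether"), which blocks movement.
In B, the extraction path crosses only that-complement boundaries, which are transparent.
So B is grammatical.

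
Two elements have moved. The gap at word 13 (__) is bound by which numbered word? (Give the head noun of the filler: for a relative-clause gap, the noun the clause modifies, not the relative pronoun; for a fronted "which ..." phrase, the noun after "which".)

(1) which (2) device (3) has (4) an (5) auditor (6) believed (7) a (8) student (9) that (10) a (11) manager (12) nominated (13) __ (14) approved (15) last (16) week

8

The marked gap is inside the relative clause, the direct object of "nominated".
Its filler is the head noun "student" (via "that"), at word 8.
(The other dependency links word 2 to a gap after word 14.)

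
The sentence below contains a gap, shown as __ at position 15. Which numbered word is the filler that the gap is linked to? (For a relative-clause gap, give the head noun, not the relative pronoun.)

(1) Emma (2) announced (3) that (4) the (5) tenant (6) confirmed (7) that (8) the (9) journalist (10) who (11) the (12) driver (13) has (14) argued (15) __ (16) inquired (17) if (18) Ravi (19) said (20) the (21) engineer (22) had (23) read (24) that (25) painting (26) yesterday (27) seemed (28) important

The gap at 15 is the subject of "inquired", inside a relative clause.
The relative pronoun is "who" (word 10); it is bound by the head noun immediately before it.
Its filler is the head noun "journalist", at word 9.

9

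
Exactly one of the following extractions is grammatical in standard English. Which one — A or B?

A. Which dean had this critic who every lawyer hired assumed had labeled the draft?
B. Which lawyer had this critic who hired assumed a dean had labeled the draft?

In B, the wh-phrase is extracted from inside a complex-NP island (relative clause) (introduced by "who"), which blocks movement.
In A, the extraction path crosses only that-complement boundaries, which are transparent.
So A is grammatical.

A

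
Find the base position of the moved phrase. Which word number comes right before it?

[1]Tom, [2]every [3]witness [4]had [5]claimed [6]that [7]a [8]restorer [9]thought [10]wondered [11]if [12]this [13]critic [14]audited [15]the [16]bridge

9

The displaced element is "Tom" (word 1).
It is linked across 2 clause boundaries (that → Ø).
It functions as the subject of "wondered", so the gap sits immediately after word 9 ("thought").
Base order: Every witness had claimed that a restorer thought that Tom wondered if this critic audited the bridge.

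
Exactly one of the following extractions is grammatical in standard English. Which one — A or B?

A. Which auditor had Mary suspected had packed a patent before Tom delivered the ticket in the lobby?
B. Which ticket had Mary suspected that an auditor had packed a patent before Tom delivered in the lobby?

In B, the wh-phrase is extracted from inside an adjunct island (introduced by "before"), which blocks movement.
In A, the extraction path crosses only that-complement boundaries, which are transparent.
So A is grammatical.

A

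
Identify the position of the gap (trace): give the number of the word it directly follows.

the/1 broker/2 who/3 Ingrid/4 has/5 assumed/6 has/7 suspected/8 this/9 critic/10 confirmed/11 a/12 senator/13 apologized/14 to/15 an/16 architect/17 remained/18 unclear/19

The displaced element is "the broker" (word 2).
It is linked across 1 clause boundary (Ø).
It functions as the subject of "suspected", so the gap sits immediately after word 6 ("assumed").
Base order: Ingrid has assumed that the broker has suspected this critic confirmed a senator apologized to an architect.

6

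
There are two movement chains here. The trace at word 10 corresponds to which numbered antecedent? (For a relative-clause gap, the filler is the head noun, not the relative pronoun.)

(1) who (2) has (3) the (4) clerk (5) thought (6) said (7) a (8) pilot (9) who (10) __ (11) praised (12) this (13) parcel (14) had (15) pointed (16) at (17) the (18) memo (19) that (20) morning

The marked gap is inside the relative clause, the subject of "praised".
Its filler is the head noun "pilot" (via "who"), at word 8.
(The other dependency links word 1 to a gap after word 5.)

8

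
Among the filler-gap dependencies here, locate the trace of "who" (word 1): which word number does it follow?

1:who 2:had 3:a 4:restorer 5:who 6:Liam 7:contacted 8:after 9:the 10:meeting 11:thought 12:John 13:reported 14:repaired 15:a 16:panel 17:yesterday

13

The displaced element is "who" (word 1).
It is linked across 2 clause boundaries (Ø → Ø).
It functions as the subject of "repaired", so the gap sits immediately after word 13 ("reported").
Base order: A restorer who Liam contacted after the meeting had thought John reported that who repaired a panel yesterday.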